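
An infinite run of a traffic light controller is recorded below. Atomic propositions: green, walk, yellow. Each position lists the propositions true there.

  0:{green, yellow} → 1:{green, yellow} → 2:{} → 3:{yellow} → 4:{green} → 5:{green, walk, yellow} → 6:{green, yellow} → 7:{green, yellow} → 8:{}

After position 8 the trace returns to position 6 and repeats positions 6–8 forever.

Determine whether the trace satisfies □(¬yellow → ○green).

Violated

¬yellow → ○green must hold at every position from 0 onward. It fails at position 2, so □(¬yellow → ○green) is false.
Positions where ¬yellow holds: 2, 4, 8.
Check ○green at each: 2→fails, 4→ok, 8→ok.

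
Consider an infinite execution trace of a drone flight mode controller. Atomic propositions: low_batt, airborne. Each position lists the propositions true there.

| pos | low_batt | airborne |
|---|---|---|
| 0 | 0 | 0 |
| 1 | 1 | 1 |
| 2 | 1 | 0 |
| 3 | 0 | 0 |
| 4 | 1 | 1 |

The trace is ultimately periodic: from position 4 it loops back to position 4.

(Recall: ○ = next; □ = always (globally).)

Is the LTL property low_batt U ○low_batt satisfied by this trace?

Walking from position 0: ○low_batt first holds at position 0, and low_batt holds at every earlier position along the way, so low_batt U ○low_batt holds.

Satisfied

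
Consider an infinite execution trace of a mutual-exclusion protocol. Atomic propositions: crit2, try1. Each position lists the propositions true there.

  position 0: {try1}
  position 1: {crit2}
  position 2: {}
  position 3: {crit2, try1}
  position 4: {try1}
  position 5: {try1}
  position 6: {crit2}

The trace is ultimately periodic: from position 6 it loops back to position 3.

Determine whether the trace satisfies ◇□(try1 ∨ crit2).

Satisfied

□(try1 ∨ crit2) holds at position 3, which is reachable from 0, so ◇□(try1 ∨ crit2) holds.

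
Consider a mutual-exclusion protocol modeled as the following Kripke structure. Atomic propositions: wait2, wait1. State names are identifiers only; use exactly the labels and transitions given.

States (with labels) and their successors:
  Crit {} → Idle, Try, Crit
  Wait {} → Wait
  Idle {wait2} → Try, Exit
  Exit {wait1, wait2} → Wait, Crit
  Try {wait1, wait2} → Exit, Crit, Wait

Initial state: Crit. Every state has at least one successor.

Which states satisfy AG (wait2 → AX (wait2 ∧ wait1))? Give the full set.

{Wait}

States satisfying wait2 → AX (wait2 ∧ wait1): {Crit, Wait, Idle}.
States satisfying AG (wait2 → AX (wait2 ∧ wait1)): {Wait}.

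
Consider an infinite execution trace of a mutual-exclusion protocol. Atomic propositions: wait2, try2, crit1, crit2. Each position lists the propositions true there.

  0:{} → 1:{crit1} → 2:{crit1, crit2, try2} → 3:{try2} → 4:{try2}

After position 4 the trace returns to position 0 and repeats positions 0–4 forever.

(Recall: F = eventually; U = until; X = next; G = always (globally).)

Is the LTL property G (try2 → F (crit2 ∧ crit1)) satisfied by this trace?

try2 → F (crit2 ∧ crit1) holds at every position 0..4, and those are all positions ever visited, so G (try2 → F (crit2 ∧ crit1)) holds.
Positions where try2 holds: 2, 3, 4.
Check F (crit2 ∧ crit1) at each: 2→ok, 3→ok, 4→ok.

Yes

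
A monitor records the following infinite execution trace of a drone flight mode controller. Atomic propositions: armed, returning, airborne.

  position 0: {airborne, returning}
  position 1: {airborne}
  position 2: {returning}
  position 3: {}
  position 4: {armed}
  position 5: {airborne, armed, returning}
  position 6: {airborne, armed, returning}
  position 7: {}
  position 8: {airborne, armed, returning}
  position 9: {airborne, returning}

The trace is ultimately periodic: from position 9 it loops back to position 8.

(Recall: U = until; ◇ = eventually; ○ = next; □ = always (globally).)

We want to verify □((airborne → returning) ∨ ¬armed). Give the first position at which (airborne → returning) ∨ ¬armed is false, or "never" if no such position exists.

(airborne → returning) ∨ ¬armed holds at every position 0..9, and those are all the positions the trace ever visits, so the invariant □((airborne → returning) ∨ ¬armed) is never violated.

never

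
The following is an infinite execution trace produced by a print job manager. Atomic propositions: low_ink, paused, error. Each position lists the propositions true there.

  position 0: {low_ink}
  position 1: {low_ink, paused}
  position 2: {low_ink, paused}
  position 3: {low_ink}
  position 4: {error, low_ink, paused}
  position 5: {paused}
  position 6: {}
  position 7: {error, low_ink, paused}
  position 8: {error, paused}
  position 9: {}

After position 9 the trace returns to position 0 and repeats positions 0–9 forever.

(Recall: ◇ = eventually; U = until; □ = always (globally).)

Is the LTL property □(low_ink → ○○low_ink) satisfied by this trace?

Does not hold

low_ink → ○○low_ink must hold at every position from 0 onward. It fails at position 3, so □(low_ink → ○○low_ink) is false.
Positions where low_ink holds: 0, 1, 2, 3, 4, 7.
Check ○○low_ink at each: 0→ok, 1→ok, 2→ok, 3→fails, 4→fails, 7→fails.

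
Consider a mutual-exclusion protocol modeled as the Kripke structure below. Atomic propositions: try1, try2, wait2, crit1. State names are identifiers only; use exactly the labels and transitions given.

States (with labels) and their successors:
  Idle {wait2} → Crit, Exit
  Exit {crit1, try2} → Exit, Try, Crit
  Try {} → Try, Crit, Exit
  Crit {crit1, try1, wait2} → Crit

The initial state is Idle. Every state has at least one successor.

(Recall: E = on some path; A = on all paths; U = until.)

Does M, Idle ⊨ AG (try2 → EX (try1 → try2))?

Yes

States satisfying try2 → EX (try1 → try2): {Idle, Exit, Try, Crit}.
States satisfying AG (try2 → EX (try1 → try2)): {Idle, Exit, Try, Crit}.
Every state reachable from Idle satisfies try2 → EX (try1 → try2).
Idle ∈ Sat(AG (try2 → EX (try1 → try2))).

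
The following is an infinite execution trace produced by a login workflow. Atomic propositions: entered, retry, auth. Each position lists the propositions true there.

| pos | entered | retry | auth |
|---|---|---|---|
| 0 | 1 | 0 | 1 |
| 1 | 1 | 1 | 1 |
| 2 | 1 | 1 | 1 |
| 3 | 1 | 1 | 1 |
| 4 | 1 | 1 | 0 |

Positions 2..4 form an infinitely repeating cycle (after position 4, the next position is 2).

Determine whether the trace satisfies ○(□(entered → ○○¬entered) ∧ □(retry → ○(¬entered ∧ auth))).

No

The position after 0 is 1; □(entered → ○○¬entered) ∧ □(retry → ○(¬entered ∧ auth)) is false there.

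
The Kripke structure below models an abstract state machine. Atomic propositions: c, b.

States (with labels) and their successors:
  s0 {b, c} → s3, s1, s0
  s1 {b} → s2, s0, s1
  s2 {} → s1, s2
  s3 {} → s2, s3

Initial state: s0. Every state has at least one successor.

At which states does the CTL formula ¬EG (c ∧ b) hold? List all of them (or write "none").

States satisfying c ∧ b: {s0}.
States satisfying EG (c ∧ b): {s0}.
States satisfying ¬EG (c ∧ b): {s1, s2, s3}.

{s1, s2, s3}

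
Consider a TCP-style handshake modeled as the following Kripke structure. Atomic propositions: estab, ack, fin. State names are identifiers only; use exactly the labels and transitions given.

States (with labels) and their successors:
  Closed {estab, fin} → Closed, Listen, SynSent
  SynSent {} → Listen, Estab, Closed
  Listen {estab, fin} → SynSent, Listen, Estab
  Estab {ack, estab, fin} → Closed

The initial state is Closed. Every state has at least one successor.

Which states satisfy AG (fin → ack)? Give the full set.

none

States satisfying fin → ack: {SynSent, Estab}.
States satisfying AG (fin → ack): ∅.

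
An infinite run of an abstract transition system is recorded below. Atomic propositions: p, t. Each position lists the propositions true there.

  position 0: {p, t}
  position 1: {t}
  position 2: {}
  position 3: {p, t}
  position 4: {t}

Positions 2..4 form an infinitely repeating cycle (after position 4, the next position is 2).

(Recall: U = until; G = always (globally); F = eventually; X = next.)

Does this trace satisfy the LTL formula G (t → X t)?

t → X t must hold at every position from 0 onward. It fails at position 1, so G (t → X t) is false.
Positions where t holds: 0, 1, 3, 4.
Check X t at each: 0→ok, 1→fails, 3→ok, 4→fails.

Violated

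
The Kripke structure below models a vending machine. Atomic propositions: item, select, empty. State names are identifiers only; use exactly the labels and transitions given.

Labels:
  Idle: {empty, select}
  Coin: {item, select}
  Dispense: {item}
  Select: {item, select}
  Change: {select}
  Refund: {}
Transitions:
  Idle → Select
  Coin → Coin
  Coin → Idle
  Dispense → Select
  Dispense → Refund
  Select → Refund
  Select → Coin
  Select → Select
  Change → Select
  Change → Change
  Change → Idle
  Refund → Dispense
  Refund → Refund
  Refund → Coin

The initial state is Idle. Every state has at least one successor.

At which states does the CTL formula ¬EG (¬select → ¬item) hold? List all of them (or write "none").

States satisfying ¬select → ¬item: {Idle, Coin, Select, Change, Refund}.
States satisfying EG (¬select → ¬item): {Idle, Coin, Select, Change, Refund}.
States satisfying ¬EG (¬select → ¬item): {Dispense}.

{Dispense}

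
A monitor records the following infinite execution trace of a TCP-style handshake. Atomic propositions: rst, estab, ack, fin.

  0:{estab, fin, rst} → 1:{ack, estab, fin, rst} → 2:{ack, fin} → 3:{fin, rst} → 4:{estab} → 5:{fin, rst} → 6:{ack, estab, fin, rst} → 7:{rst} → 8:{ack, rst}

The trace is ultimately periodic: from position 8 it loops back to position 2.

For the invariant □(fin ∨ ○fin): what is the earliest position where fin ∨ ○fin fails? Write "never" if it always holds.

Check fin ∨ ○fin at each position in order: 0 ✓, 1 ✓, 2 ✓, 3 ✓, 4 ✓, 5 ✓, 6 ✓.
At position 7 the labels are {rst} and the next position 8 has {ack, rst}, so fin ∨ ○fin is false there. This is the first violation.

7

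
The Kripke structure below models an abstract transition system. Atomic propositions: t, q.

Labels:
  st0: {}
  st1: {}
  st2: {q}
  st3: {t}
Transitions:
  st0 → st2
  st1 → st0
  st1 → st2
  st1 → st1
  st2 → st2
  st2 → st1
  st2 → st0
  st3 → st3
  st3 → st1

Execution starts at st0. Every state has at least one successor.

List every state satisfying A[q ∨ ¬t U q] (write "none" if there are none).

{st0, st2}

States satisfying q ∨ ¬t: {st0, st1, st2}.
States satisfying q: {st2}.
States satisfying A[q ∨ ¬t U q]: {st0, st2}.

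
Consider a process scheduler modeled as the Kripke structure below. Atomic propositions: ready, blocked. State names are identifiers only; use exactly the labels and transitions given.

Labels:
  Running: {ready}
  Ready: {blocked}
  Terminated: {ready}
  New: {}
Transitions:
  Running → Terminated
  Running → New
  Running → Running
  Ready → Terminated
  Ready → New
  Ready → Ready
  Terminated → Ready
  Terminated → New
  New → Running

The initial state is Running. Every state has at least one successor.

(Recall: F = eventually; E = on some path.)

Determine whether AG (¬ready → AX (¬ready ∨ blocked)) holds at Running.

Violated

States satisfying ¬ready → AX (¬ready ∨ blocked): {Running, Terminated}.
States satisfying AG (¬ready → AX (¬ready ∨ blocked)): ∅.
New is reachable from Running and violates ¬ready → AX (¬ready ∨ blocked), so AG fails at Running.
Running ∉ Sat(AG (¬ready → AX (¬ready ∨ blocked))).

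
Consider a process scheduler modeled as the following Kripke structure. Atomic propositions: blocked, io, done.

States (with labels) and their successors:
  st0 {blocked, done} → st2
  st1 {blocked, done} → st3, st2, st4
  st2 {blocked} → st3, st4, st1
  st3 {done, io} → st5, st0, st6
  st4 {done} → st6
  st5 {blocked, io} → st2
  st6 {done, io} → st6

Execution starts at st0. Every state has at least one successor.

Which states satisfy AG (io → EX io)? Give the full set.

States satisfying io → EX io: {st0, st1, st2, st3, st4, st6}.
States satisfying AG (io → EX io): {st4, st6}.

{st4, st6}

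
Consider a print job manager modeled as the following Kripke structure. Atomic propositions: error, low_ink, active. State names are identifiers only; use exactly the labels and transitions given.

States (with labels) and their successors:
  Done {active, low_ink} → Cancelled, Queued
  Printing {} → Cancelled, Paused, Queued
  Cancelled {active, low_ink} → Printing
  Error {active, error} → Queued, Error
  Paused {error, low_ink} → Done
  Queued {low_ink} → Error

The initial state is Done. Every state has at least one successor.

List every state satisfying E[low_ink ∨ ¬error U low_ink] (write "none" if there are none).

{Done, Printing, Cancelled, Paused, Queued}

States satisfying low_ink ∨ ¬error: {Done, Printing, Cancelled, Paused, Queued}.
States satisfying low_ink: {Done, Cancelled, Paused, Queued}.
States satisfying E[low_ink ∨ ¬error U low_ink]: {Done, Printing, Cancelled, Paused, Queued}.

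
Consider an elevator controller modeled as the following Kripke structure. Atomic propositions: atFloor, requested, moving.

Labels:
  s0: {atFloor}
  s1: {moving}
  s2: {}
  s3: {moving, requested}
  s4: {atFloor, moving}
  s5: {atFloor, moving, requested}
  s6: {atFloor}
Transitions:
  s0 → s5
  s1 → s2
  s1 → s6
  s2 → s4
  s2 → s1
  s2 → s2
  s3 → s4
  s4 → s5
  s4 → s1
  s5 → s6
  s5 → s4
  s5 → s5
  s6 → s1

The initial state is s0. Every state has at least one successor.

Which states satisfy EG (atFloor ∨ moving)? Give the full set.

States satisfying atFloor ∨ moving: {s0, s1, s3, s4, s5, s6}.
States satisfying EG (atFloor ∨ moving): {s0, s1, s3, s4, s5, s6}.

{s0, s1, s3, s4, s5, s6}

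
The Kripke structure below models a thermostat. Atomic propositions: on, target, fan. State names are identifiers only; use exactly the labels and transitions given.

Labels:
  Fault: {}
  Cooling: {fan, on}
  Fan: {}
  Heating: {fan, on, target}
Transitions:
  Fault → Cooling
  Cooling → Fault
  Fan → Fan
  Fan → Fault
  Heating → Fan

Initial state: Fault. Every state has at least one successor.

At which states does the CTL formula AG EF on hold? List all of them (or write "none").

{Fault, Cooling, Fan, Heating}

States satisfying EF on: {Fault, Cooling, Fan, Heating}.
States satisfying AG EF on: {Fault, Cooling, Fan, Heating}.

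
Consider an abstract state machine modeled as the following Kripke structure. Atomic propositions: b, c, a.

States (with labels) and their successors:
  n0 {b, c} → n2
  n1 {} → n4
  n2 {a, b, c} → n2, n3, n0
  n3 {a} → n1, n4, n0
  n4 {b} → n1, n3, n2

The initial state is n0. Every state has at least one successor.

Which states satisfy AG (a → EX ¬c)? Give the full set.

States satisfying a → EX ¬c: {n0, n1, n2, n3, n4}.
States satisfying AG (a → EX ¬c): {n0, n1, n2, n3, n4}.

{n0, n1, n2, n3, n4}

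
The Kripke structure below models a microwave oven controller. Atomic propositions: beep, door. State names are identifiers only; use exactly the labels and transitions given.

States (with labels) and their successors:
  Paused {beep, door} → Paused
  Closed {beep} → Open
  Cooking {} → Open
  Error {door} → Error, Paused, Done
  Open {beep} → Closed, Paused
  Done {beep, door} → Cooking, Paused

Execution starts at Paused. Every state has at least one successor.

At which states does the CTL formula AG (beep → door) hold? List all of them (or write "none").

States satisfying beep → door: {Paused, Cooking, Error, Done}.
States satisfying AG (beep → door): {Paused}.

{Paused}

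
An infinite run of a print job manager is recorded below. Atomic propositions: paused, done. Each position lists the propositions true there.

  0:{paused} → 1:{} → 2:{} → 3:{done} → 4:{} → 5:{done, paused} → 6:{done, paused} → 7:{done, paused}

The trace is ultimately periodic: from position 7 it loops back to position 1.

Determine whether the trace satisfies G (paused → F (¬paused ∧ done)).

paused → F (¬paused ∧ done) holds at every position 0..7, and those are all positions ever visited, so G (paused → F (¬paused ∧ done)) holds.
Positions where paused holds: 0, 5, 6, 7.
Check F (¬paused ∧ done) at each: 0→ok, 5→ok, 6→ok, 7→ok.

Holds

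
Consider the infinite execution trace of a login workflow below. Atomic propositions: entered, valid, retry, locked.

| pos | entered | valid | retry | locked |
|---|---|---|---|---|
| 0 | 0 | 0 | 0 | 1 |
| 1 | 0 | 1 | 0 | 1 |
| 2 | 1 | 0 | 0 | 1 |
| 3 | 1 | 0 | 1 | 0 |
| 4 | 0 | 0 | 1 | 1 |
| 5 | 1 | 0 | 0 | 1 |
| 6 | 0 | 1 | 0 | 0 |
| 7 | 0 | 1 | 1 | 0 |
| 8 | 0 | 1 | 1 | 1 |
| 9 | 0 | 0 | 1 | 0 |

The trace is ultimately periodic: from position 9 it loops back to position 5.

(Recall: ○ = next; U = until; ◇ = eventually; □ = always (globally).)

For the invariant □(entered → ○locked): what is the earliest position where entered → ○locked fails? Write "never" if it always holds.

Check entered → ○locked at each position in order: 0 ✓, 1 ✓.
At position 2 the labels are {entered, locked} and the next position 3 has {entered, retry}, so entered → ○locked is false there. This is the first violation.

2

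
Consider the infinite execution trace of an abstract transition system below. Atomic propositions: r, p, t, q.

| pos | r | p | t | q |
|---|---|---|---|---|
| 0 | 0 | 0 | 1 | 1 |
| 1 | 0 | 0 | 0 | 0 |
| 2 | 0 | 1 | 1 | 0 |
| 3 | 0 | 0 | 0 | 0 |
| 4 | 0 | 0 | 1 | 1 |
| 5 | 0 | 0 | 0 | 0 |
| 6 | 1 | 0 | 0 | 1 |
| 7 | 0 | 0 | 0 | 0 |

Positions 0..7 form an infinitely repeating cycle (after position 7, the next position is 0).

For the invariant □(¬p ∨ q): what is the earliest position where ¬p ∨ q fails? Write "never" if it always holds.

Check ¬p ∨ q at each position in order: 0 ✓, 1 ✓.
At position 2 the labels are {p, t}, so ¬p ∨ q is false there. This is the first violation.

2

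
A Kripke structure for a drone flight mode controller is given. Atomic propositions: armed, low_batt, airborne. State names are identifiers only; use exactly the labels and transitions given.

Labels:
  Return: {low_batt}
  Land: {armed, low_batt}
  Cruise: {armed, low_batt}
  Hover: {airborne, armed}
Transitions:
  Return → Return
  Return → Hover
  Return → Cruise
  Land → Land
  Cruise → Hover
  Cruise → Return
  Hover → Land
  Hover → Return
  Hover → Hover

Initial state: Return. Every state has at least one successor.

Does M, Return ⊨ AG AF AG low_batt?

Does not hold

States satisfying AF AG low_batt: {Land}.
States satisfying AG AF AG low_batt: {Land}.
Cruise is reachable from Return and violates AF AG low_batt, so AG fails at Return.
Return ∉ Sat(AG AF AG low_batt).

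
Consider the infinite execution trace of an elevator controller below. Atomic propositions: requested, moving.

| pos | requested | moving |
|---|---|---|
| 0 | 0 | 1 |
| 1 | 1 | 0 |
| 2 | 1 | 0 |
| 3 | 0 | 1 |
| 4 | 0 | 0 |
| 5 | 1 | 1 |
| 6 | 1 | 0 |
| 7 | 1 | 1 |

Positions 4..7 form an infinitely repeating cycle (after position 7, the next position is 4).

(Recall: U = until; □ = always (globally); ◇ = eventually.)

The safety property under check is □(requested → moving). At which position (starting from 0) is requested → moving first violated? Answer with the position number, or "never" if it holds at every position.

Check requested → moving at each position in order: 0 ✓.
At position 1 the labels are {requested}, so requested → moving is false there. This is the first violation.

1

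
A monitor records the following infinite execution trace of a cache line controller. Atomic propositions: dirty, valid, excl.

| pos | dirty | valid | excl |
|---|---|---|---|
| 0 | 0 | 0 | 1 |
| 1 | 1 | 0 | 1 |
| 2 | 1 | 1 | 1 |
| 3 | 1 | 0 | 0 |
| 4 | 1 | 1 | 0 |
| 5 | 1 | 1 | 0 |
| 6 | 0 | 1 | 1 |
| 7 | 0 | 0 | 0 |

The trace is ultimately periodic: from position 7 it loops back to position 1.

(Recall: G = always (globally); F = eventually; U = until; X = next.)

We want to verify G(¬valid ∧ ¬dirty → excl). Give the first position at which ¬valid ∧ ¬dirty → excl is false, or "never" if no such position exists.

Check ¬valid ∧ ¬dirty → excl at each position in order: 0 ✓, 1 ✓, 2 ✓, 3 ✓, 4 ✓, 5 ✓, 6 ✓.
At position 7 the labels are {}, so ¬valid ∧ ¬dirty → excl is false there. This is the first violation.

7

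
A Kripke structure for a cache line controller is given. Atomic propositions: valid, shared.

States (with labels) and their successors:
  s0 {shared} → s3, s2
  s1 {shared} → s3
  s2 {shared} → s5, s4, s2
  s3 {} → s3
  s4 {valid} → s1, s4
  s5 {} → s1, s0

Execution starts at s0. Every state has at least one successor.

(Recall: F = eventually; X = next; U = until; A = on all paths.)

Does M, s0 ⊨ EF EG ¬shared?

States satisfying EG ¬shared: {s3, s4}.
States satisfying EF EG ¬shared: {s0, s1, s2, s3, s4, s5}.
Some path from s0 reaches a state where EG ¬shared holds.
s0 ∈ Sat(EF EG ¬shared).

Satisfied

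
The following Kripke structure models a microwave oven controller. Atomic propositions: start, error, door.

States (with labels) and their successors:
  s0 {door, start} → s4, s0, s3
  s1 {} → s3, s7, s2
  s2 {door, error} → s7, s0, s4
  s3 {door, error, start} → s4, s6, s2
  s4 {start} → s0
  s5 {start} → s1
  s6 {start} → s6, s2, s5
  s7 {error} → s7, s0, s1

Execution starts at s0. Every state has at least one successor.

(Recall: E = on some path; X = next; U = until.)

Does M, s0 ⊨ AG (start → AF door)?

Violated

States satisfying start → AF door: {s0, s1, s2, s3, s4, s7}.
States satisfying AG (start → AF door): ∅.
s5 is reachable from s0 and violates start → AF door, so AG fails at s0.
s0 ∉ Sat(AG (start → AF door)).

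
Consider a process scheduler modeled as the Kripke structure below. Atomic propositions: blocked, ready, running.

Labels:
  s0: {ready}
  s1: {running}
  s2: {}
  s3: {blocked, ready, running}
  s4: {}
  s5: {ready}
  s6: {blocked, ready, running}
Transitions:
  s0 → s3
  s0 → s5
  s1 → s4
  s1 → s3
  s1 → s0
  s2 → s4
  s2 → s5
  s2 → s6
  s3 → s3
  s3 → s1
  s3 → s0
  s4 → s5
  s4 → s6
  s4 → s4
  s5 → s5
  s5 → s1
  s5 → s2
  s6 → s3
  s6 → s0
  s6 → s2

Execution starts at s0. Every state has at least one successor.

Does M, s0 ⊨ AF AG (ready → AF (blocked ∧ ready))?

States satisfying AG (ready → AF (blocked ∧ ready)): ∅.
States satisfying AF AG (ready → AF (blocked ∧ ready)): ∅.
There is a path from s0 along which AG (ready → AF (blocked ∧ ready)) never holds.
s0 ∉ Sat(AF AG (ready → AF (blocked ∧ ready))).

Violated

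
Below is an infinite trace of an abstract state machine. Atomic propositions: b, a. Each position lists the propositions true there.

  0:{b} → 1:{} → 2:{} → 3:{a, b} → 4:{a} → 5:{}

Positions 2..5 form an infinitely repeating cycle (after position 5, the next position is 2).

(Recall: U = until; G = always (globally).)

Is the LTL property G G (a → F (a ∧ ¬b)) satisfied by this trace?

G (a → F (a ∧ ¬b)) holds at every position 0..5, and those are all positions ever visited, so G G (a → F (a ∧ ¬b)) holds.

Holds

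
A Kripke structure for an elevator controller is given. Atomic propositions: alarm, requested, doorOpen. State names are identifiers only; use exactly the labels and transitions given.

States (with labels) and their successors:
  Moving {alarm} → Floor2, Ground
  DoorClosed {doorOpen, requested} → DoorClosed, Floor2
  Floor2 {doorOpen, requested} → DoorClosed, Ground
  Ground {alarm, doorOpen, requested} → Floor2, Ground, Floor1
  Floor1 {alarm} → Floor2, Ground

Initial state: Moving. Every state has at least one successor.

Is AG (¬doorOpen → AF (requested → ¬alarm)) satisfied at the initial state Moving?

States satisfying ¬doorOpen → AF (requested → ¬alarm): {Moving, DoorClosed, Floor2, Ground, Floor1}.
States satisfying AG (¬doorOpen → AF (requested → ¬alarm)): {Moving, DoorClosed, Floor2, Ground, Floor1}.
Every state reachable from Moving satisfies ¬doorOpen → AF (requested → ¬alarm).
Moving ∈ Sat(AG (¬doorOpen → AF (requested → ¬alarm))).

Yes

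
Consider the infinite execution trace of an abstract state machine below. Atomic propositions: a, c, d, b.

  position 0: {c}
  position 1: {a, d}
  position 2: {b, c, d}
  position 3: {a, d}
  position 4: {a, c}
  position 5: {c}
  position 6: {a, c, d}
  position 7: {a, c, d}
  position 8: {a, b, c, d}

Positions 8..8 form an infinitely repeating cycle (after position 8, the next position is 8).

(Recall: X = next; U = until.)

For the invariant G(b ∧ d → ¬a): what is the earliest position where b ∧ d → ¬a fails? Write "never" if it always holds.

Check b ∧ d → ¬a at each position in order: 0 ✓, 1 ✓, 2 ✓, 3 ✓, 4 ✓, 5 ✓, 6 ✓, 7 ✓.
At position 8 the labels are {a, b, c, d}, so b ∧ d → ¬a is false there. This is the first violation.

8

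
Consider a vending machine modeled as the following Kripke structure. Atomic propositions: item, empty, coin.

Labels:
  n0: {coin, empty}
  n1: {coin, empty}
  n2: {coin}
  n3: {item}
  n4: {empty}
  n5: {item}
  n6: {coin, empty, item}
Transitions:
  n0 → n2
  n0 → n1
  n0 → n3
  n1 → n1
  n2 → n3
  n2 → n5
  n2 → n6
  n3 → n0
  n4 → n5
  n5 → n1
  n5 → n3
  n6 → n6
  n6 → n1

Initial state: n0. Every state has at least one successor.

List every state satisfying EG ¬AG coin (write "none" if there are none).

States satisfying ¬AG coin: {n0, n2, n3, n4, n5}.
States satisfying EG ¬AG coin: {n0, n2, n3, n4, n5}.

{n0, n2, n3, n4, n5}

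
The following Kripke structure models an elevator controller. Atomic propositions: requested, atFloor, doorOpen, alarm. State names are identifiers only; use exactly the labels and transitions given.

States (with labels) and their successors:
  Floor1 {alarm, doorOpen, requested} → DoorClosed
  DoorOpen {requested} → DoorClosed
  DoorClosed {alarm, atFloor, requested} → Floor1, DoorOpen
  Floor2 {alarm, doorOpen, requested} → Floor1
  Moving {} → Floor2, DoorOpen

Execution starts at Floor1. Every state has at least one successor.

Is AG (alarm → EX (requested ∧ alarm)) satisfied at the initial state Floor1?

States satisfying alarm → EX (requested ∧ alarm): {Floor1, DoorOpen, DoorClosed, Floor2, Moving}.
States satisfying AG (alarm → EX (requested ∧ alarm)): {Floor1, DoorOpen, DoorClosed, Floor2, Moving}.
Every state reachable from Floor1 satisfies alarm → EX (requested ∧ alarm).
Floor1 ∈ Sat(AG (alarm → EX (requested ∧ alarm))).

Holds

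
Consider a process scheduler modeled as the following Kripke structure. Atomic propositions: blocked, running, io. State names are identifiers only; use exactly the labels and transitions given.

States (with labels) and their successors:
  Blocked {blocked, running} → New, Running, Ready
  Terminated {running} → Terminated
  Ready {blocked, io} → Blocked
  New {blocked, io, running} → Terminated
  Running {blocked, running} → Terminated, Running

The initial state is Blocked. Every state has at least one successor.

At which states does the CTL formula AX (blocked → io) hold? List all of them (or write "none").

{Terminated, New}

States satisfying blocked → io: {Terminated, Ready, New}.
States satisfying AX (blocked → io): {Terminated, New}.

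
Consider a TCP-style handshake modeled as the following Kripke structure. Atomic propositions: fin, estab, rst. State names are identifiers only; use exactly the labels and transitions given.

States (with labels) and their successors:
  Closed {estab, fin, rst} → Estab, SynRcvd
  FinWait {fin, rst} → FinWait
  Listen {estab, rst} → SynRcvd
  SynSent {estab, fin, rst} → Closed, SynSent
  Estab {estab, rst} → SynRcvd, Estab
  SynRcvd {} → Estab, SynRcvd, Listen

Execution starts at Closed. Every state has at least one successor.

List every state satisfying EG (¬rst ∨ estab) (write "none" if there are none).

States satisfying ¬rst ∨ estab: {Closed, Listen, SynSent, Estab, SynRcvd}.
States satisfying EG (¬rst ∨ estab): {Closed, Listen, SynSent, Estab, SynRcvd}.

{Closed, Listen, SynSent, Estab, SynRcvd}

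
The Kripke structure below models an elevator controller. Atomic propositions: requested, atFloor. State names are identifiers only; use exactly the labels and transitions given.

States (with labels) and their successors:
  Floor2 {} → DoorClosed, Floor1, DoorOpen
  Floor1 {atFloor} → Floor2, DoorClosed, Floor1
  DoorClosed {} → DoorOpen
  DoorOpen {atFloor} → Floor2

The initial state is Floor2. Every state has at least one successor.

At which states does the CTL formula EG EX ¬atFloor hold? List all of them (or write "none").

{Floor2, Floor1, DoorOpen}

States satisfying EX ¬atFloor: {Floor2, Floor1, DoorOpen}.
States satisfying EG EX ¬atFloor: {Floor2, Floor1, DoorOpen}.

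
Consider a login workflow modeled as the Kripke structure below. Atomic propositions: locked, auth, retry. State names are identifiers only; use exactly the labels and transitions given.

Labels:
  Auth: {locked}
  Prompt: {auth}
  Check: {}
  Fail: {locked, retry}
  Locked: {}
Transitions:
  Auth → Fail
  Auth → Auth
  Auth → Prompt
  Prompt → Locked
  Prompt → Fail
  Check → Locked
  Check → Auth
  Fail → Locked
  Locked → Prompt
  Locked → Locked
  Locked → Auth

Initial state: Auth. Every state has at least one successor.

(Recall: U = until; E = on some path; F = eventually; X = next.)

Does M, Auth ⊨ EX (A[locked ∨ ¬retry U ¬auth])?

Yes

States satisfying A[locked ∨ ¬retry U ¬auth]: {Auth, Prompt, Check, Fail, Locked}.
States satisfying EX (A[locked ∨ ¬retry U ¬auth]): {Auth, Prompt, Check, Fail, Locked}.
Auth ∈ Sat(EX (A[locked ∨ ¬retry U ¬auth])).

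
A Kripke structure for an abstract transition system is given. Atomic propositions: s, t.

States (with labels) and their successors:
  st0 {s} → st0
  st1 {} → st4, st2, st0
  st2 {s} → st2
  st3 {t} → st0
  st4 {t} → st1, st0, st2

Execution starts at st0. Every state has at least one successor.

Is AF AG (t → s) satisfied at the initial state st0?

Yes

States satisfying AG (t → s): {st0, st2}.
States satisfying AF AG (t → s): {st0, st2, st3}.
st0 ∈ Sat(AF AG (t → s)).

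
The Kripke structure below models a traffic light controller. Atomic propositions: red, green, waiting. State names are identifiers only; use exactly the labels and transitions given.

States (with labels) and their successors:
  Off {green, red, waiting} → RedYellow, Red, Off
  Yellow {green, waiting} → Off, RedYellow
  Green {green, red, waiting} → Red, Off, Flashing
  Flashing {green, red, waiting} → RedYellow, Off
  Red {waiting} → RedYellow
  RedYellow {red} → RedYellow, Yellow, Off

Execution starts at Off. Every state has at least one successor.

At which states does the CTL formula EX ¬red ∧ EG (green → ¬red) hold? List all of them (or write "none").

States satisfying ¬red: {Yellow, Red}.
States satisfying EX ¬red: {Off, Green, RedYellow}.
States satisfying green → ¬red: {Yellow, Red, RedYellow}.
States satisfying EG (green → ¬red): {Yellow, Red, RedYellow}.
States satisfying EX ¬red ∧ EG (green → ¬red): {RedYellow}.

{RedYellow}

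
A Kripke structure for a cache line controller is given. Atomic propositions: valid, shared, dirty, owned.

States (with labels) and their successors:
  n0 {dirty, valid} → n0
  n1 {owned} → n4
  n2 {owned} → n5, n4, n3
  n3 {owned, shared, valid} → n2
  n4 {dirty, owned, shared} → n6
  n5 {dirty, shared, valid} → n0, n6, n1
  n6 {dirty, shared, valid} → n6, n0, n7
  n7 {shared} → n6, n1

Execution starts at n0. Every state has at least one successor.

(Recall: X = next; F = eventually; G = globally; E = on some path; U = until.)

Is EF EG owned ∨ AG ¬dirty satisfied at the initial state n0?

Does not hold

States satisfying EG owned: {n2, n3}.
States satisfying EF EG owned: {n2, n3}.
States satisfying ¬dirty: {n1, n2, n3, n7}.
States satisfying AG ¬dirty: ∅.
States satisfying EF EG owned ∨ AG ¬dirty: {n2, n3}.
n0 ∉ Sat(EF EG owned ∨ AG ¬dirty).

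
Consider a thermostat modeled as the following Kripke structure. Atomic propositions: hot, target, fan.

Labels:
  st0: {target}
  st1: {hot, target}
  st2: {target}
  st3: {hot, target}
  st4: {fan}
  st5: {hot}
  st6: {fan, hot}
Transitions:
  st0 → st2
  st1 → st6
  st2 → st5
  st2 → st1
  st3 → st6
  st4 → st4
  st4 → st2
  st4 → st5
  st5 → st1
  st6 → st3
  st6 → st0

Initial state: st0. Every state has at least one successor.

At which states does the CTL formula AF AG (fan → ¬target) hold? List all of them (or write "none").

{st0, st1, st2, st3, st4, st5, st6}

States satisfying AG (fan → ¬target): {st0, st1, st2, st3, st4, st5, st6}.
States satisfying AF AG (fan → ¬target): {st0, st1, st2, st3, st4, st5, st6}.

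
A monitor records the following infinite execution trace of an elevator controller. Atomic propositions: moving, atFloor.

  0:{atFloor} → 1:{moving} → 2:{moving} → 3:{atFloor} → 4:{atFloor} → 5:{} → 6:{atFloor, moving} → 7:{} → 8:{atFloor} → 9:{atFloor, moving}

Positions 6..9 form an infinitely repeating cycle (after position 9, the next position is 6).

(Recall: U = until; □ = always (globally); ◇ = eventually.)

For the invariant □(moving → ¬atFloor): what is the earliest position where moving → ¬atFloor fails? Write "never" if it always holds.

6

Check moving → ¬atFloor at each position in order: 0 ✓, 1 ✓, 2 ✓, 3 ✓, 4 ✓, 5 ✓.
At position 6 the labels are {atFloor, moving}, so moving → ¬atFloor is false there. This is the first violation.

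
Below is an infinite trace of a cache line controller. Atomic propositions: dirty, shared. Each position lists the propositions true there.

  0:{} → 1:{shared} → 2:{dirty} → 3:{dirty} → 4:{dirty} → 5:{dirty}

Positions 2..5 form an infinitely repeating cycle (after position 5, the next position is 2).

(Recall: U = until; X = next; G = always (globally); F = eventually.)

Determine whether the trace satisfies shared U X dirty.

Violated

Walking from position 0: at position 0, X dirty has not yet held and shared fails, so shared U X dirty is false.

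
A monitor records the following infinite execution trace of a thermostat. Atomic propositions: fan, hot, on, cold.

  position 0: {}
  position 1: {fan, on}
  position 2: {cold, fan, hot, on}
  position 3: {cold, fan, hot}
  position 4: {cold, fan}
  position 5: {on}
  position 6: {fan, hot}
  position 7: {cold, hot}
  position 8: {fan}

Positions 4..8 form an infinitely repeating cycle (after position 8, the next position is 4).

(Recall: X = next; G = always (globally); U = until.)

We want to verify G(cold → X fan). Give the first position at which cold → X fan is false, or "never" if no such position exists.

Check cold → X fan at each position in order: 0 ✓, 1 ✓, 2 ✓, 3 ✓.
At position 4 the labels are {cold, fan} and the next position 5 has {on}, so cold → X fan is false there. This is the first violation.

4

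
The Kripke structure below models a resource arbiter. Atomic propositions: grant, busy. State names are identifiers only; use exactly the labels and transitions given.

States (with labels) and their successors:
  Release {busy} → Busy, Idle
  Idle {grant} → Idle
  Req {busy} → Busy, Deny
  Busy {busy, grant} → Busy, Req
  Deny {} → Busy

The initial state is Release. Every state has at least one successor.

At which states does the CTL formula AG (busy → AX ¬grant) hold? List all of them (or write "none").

States satisfying busy → AX ¬grant: {Idle, Deny}.
States satisfying AG (busy → AX ¬grant): {Idle}.

{Idle}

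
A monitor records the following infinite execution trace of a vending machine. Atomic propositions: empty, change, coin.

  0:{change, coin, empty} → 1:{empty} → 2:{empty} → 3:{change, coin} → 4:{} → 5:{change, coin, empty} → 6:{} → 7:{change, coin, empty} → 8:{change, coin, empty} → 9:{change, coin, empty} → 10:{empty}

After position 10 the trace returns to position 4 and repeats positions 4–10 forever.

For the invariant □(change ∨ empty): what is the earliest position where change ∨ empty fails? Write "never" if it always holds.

Check change ∨ empty at each position in order: 0 ✓, 1 ✓, 2 ✓, 3 ✓.
At position 4 the labels are {}, so change ∨ empty is false there. This is the first violation.

4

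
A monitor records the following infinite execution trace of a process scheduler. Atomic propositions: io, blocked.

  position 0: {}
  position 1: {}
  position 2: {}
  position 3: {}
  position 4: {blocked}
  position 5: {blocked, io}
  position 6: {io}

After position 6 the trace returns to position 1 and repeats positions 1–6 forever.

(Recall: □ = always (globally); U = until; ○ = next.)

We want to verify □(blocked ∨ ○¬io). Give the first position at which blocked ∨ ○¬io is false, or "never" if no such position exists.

blocked ∨ ○¬io holds at every position 0..6, and those are all the positions the trace ever visits, so the invariant □(blocked ∨ ○¬io) is never violated.

never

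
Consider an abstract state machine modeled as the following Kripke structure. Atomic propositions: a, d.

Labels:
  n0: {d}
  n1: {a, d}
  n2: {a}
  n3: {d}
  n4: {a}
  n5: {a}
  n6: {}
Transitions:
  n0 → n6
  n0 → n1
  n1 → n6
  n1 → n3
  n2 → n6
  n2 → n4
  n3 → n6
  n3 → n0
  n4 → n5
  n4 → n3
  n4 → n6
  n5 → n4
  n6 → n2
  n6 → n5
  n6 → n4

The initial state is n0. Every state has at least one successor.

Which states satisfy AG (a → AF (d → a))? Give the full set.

States satisfying a → AF (d → a): {n0, n1, n2, n3, n4, n5, n6}.
States satisfying AG (a → AF (d → a)): {n0, n1, n2, n3, n4, n5, n6}.

{n0, n1, n2, n3, n4, n5, n6}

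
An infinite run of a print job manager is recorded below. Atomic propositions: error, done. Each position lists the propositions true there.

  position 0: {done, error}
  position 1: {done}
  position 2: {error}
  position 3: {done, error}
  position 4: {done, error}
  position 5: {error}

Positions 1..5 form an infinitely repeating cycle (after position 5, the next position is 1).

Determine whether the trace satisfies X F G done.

The position after 0 is 1; F G done is false there.

Violated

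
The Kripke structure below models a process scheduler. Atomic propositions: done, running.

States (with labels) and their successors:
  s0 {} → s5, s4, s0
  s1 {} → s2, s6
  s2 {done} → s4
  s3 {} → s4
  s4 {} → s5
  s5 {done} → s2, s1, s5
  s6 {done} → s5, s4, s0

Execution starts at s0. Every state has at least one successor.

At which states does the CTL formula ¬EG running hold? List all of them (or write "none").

{s0, s1, s2, s3, s4, s5, s6}

States satisfying running: ∅.
States satisfying EG running: ∅.
States satisfying ¬EG running: {s0, s1, s2, s3, s4, s5, s6}.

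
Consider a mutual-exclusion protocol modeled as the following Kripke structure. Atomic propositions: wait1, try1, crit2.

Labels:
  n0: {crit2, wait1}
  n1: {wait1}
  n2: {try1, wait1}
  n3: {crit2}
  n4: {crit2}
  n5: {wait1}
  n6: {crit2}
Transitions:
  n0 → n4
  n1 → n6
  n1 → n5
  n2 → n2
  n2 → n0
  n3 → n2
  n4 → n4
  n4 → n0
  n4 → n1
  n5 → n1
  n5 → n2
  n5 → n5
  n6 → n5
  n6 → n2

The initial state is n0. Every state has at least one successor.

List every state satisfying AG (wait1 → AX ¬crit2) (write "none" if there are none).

none

States satisfying wait1 → AX ¬crit2: {n3, n4, n5, n6}.
States satisfying AG (wait1 → AX ¬crit2): ∅.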